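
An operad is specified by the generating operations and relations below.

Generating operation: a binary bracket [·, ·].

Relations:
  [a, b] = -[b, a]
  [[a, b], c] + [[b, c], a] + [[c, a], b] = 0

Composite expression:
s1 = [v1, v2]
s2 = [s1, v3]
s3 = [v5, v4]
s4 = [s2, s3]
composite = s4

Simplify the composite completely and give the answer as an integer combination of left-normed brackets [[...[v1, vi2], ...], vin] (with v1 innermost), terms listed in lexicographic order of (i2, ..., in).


In the tensor algebra, words opening v1 carry the v1-anchored form.
Composite bracket: [[[v1, v2], v3], [v5, v4]]
Each bracket splits as ab - ba, giving 16 signed words (2^4 = 16).
Coefficients come from the v1-initial words:
  from v1v2v3v4v5, sign -1: term -[[[[v1, v2], v3], v4], v5]
  from v1v2v3v5v4, sign +1: term +[[[[v1, v2], v3], v5], v4]

-[[[[v1, v2], v3], v4], v5] + [[[[v1, v2], v3], v5], v4]


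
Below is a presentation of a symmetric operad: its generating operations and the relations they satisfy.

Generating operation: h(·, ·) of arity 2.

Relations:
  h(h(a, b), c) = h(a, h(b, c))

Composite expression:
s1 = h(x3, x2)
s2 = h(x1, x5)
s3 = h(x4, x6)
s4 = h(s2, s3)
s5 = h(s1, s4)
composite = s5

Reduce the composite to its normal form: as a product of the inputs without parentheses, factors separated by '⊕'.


x3 ⊕ x2 ⊕ x1 ⊕ x5 ⊕ x4 ⊕ x6

Associativity of h dissolves the nesting; only the x-input order survives.
h(x3, x2) spells out as x3 ⊕ x2
h(x1, x5) spells out as x1 ⊕ x5
h(x4, x6) spells out as x4 ⊕ x6
h(h(x1, x5), h(x4, x6)) spells out as x1 ⊕ x5 ⊕ x4 ⊕ x6
h(h(x3, x2), h(h(x1, x5), h(x4, x6))) spells out as x3 ⊕ x2 ⊕ x1 ⊕ x5 ⊕ x4 ⊕ x6


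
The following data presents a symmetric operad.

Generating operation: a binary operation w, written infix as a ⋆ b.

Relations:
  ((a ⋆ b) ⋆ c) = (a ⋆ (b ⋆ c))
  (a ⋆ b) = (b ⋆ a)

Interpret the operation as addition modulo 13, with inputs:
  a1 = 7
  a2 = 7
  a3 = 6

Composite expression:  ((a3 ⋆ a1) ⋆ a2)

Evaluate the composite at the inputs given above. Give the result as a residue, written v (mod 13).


(a3 ⋆ a1) = 0
((a3 ⋆ a1) ⋆ a2) = 7

7 (mod 13)


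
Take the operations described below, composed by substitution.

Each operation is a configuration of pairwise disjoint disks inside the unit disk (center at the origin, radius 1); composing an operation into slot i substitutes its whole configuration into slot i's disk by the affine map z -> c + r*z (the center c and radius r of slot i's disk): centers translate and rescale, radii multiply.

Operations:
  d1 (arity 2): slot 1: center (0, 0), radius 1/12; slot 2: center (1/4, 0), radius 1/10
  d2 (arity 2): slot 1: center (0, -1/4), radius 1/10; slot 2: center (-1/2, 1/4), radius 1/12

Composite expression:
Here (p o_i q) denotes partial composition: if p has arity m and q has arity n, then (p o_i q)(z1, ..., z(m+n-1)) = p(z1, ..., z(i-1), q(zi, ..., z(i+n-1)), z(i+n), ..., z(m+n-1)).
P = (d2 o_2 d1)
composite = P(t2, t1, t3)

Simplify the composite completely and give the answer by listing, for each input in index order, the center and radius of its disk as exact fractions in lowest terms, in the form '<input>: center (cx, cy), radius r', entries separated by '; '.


Each t-disk chains the slot maps above it in d2; radii multiply.
for t2, the 1-step affine chain lands on center (0, -1/4), radius 1/10
for t1, the 2-step affine chain lands on center (-1/2, 1/4), radius 1/144
for t3, the 2-step affine chain lands on center (-23/48, 1/4), radius 1/120

t1: center (-1/2, 1/4), radius 1/144; t2: center (0, -1/4), radius 1/10; t3: center (-23/48, 1/4), radius 1/120


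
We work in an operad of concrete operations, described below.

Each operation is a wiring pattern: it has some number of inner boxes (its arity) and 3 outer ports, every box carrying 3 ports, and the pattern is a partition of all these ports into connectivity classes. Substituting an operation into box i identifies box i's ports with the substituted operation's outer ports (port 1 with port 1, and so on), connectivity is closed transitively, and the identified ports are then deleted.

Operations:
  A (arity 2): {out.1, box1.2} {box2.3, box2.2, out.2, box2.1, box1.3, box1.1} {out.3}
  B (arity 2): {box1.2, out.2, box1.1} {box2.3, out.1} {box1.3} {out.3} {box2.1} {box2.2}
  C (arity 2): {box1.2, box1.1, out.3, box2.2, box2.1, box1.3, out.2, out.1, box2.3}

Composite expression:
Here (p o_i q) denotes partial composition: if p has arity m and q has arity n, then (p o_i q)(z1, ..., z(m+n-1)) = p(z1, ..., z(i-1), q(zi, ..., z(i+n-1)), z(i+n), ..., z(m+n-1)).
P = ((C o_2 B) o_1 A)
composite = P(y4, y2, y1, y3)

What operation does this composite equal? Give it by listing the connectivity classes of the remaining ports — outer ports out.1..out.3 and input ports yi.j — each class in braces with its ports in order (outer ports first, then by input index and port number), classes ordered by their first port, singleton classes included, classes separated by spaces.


Two ports join when wires chain via C-identified ports.
through A, on inputs (y4, y2): {out.1, y4.2} {out.2, y2.1, y2.2, y2.3, y4.1, y4.3} {out.3} (out.j = stage outer ports)
through B, on inputs (y1, y3): {out.1, y3.3} {out.2, y1.1, y1.2} {out.3} {y1.3} {y3.1} {y3.2} (out.j = stage outer ports)
through C, on inputs (y4, y2, y1, y3): {out.1, out.2, out.3, y1.1, y1.2, y2.1, y2.2, y2.3, y3.3, y4.1, y4.2, y4.3} {y1.3} {y3.1} {y3.2} (out.j = stage outer ports)

{out.1, out.2, out.3, y1.1, y1.2, y2.1, y2.2, y2.3, y3.3, y4.1, y4.2, y4.3} {y1.3} {y3.1} {y3.2}


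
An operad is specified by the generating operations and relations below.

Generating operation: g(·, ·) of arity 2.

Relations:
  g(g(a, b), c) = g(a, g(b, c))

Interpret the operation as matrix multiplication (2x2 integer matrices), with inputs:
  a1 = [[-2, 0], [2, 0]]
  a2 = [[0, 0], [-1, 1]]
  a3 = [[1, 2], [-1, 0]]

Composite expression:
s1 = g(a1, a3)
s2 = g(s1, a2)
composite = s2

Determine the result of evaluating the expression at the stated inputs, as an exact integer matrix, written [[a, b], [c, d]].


g(a1, a3) = [[-2, -4], [2, 4]]
g(g(a1, a3), a2) = [[4, -4], [-4, 4]]

[[4, -4], [-4, 4]]


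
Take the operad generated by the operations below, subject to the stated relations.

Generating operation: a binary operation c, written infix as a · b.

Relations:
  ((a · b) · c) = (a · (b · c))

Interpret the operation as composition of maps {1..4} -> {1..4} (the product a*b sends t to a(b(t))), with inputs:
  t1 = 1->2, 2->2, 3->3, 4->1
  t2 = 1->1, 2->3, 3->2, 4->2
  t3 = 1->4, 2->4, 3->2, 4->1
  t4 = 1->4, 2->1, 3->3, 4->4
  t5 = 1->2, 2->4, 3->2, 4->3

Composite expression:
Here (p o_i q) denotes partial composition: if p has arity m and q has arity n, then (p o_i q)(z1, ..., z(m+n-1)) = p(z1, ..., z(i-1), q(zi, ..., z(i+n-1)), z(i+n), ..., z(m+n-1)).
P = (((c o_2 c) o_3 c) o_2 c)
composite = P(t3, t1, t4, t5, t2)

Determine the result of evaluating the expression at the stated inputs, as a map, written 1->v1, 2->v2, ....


1->4, 2->4, 3->4, 4->4

(t1 · t4) = 1->1, 2->2, 3->3, 4->1
(t5 · t2) = 1->2, 2->2, 3->4, 4->4
((t1 · t4) · (t5 · t2)) = 1->2, 2->2, 3->1, 4->1
(t3 · ((t1 · t4) · (t5 · t2))) = 1->4, 2->4, 3->4, 4->4


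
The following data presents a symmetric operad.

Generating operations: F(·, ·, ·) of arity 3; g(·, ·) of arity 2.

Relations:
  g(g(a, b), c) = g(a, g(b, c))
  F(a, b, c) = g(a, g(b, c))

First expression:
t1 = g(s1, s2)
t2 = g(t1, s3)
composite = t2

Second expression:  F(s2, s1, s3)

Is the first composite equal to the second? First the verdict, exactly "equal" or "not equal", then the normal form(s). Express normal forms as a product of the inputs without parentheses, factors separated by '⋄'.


Reducing the first expression gives s1 ⋄ s2 ⋄ s3
Reducing the second expression gives s2 ⋄ s1 ⋄ s3
They disagree, so not equal.

not equal — first s1 ⋄ s2 ⋄ s3, second s2 ⋄ s1 ⋄ s3


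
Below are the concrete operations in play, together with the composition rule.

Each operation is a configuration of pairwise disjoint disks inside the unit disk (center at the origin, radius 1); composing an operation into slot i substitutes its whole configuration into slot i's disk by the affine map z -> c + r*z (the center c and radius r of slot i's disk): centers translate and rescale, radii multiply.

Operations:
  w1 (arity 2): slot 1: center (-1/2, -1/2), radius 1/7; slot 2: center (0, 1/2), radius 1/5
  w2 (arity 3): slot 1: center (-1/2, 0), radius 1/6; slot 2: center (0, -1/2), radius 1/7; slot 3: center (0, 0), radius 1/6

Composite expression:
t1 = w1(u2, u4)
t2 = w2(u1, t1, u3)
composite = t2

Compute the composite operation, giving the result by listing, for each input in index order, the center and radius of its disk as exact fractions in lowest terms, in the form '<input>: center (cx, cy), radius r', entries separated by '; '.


u1: center (-1/2, 0), radius 1/6; u2: center (-1/14, -4/7), radius 1/49; u3: center (0, 0), radius 1/6; u4: center (0, -3/7), radius 1/35

Only the slot chain above each u matters under w2; compose those maps.
input u1: applying the 1 nested substitution gives center (-1/2, 0), radius 1/6
input u2: applying the 2 nested substitutions gives center (-1/14, -4/7), radius 1/49
input u4: applying the 2 nested substitutions gives center (0, -3/7), radius 1/35
input u3: applying the 1 nested substitution gives center (0, 0), radius 1/6


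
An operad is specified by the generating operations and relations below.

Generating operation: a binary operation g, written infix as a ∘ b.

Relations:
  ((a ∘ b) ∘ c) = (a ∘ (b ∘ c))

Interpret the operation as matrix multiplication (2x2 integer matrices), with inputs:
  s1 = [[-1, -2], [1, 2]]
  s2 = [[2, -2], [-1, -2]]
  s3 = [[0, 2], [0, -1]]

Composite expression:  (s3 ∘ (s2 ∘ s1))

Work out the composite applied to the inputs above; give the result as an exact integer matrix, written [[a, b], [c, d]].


[[-2, -4], [1, 2]]

(s2 ∘ s1) = [[-4, -8], [-1, -2]]
(s3 ∘ (s2 ∘ s1)) = [[-2, -4], [1, 2]]


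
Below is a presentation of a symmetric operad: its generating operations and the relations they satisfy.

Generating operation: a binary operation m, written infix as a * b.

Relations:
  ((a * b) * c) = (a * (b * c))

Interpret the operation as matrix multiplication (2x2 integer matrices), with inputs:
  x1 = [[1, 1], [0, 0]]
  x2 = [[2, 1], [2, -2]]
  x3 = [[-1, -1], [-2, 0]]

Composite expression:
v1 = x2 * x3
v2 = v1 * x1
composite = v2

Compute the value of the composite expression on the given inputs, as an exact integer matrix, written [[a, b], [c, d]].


(x2 * x3) = [[-4, -2], [2, -2]]
((x2 * x3) * x1) = [[-4, -4], [2, 2]]

[[-4, -4], [2, 2]]


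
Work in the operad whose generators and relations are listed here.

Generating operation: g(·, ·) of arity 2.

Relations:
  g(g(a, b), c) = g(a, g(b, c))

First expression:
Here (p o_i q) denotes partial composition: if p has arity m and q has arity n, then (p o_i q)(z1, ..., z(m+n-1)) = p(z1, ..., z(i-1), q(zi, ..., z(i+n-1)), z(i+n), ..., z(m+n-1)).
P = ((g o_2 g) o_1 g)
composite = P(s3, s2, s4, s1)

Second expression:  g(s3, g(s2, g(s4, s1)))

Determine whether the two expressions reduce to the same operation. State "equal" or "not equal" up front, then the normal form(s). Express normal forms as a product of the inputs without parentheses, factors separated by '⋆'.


equal: each reduces to s3 ⋆ s2 ⋆ s4 ⋆ s1

The first expression reduces to s3 ⋆ s2 ⋆ s4 ⋆ s1
The second expression reduces to s3 ⋆ s2 ⋆ s4 ⋆ s1
One common form — equal.


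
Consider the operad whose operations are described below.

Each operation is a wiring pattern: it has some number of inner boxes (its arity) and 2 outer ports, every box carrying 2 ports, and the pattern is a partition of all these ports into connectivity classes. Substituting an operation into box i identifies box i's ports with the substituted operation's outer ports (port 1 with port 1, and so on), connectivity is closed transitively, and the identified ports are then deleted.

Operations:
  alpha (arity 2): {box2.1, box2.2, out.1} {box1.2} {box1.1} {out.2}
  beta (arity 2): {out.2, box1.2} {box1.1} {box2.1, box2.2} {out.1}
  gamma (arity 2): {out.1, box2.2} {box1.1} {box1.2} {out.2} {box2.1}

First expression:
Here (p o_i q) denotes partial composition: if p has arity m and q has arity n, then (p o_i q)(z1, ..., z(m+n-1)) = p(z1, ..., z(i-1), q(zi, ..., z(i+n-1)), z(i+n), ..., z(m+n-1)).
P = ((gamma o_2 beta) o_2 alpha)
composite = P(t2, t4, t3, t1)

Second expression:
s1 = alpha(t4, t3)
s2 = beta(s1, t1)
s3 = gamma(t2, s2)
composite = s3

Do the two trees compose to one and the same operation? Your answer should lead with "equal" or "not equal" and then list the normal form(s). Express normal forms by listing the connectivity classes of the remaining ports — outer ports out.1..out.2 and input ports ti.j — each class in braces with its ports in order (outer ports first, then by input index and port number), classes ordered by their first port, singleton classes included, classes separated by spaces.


equal; both compose to {out.1} {out.2} {t1.1, t1.2} {t2.1} {t2.2} {t3.1, t3.2} {t4.1} {t4.2}

Normal form of the first expression: {out.1} {out.2} {t1.1, t1.2} {t2.1} {t2.2} {t3.1, t3.2} {t4.1} {t4.2}
Normal form of the second expression: {out.1} {out.2} {t1.1, t1.2} {t2.1} {t2.2} {t3.1, t3.2} {t4.1} {t4.2}
Both agree, so they are equal.


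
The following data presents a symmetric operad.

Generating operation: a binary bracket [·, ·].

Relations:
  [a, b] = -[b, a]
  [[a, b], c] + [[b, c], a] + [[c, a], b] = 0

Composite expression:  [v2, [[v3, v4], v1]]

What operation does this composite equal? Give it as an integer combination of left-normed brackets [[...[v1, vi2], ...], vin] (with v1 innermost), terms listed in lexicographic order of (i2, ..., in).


[[[v1, v3], v4], v2] - [[[v1, v4], v3], v2]

Left-normed coefficients sit on the v1-initial expansion words.
Composite bracket: [v2, [[v3, v4], v1]]
Full expansion: 8 signed words from ab - ba (2^3 = 8).
The v1-initial words carry the normal form:
  v1v3v4v2 appears with sign +1, giving the term +[[[v1, v3], v4], v2]
  v1v4v3v2 appears with sign -1, giving the term -[[[v1, v4], v3], v2]


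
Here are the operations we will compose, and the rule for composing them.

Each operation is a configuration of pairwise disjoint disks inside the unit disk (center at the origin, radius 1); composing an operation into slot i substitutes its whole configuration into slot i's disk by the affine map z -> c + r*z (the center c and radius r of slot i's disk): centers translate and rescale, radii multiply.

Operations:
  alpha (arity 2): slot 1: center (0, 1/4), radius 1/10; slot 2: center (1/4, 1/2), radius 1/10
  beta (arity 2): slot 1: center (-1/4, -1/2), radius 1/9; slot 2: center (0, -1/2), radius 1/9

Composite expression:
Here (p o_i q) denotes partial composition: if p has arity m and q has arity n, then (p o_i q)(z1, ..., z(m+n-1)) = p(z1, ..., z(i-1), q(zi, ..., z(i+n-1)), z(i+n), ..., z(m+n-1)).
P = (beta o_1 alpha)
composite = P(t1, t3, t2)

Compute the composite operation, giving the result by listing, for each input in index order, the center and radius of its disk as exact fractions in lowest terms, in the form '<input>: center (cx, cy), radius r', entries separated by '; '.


t1: center (-1/4, -17/36), radius 1/90; t2: center (0, -1/2), radius 1/9; t3: center (-2/9, -4/9), radius 1/90

Affine substitution under beta: radii multiply and t-centers shift.
tracing t1 down its 2-map path: center (-1/4, -17/36), radius 1/90
tracing t3 down its 2-map path: center (-2/9, -4/9), radius 1/90
tracing t2 down its 1-map path: center (0, -1/2), radius 1/9


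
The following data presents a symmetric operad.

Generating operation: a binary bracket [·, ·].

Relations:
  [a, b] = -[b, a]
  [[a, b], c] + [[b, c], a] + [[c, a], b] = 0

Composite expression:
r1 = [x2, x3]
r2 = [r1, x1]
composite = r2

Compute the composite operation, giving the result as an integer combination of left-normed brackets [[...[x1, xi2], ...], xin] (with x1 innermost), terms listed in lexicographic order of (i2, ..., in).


-[[x1, x2], x3] + [[x1, x3], x2]

Left-normed coefficients sit on the x1-initial expansion words.
Composite bracket: [[x2, x3], x1]
Full expansion: 4 signed words from ab - ba (2^2 = 4).
The x1-initial words carry the normal form:
  the word x1x2x3 carries sign -1 and contributes -[[x1, x2], x3]
  the word x1x3x2 carries sign +1 and contributes +[[x1, x3], x2]


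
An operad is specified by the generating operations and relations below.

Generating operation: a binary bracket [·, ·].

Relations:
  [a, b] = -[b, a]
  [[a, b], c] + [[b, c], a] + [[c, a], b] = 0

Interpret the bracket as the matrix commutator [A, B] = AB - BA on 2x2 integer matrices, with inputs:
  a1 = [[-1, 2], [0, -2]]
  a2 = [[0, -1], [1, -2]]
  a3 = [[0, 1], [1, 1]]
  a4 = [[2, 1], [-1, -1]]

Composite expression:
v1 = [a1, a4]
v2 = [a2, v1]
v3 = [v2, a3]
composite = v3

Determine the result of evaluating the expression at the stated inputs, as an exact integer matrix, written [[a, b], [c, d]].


[a1, a4] = [[-2, -5], [1, 2]]
[a2, [a1, a4]] = [[4, -14], [-6, -4]]
[[a2, [a1, a4]], a3] = [[-8, -6], [-2, 8]]

[[-8, -6], [-2, 8]]


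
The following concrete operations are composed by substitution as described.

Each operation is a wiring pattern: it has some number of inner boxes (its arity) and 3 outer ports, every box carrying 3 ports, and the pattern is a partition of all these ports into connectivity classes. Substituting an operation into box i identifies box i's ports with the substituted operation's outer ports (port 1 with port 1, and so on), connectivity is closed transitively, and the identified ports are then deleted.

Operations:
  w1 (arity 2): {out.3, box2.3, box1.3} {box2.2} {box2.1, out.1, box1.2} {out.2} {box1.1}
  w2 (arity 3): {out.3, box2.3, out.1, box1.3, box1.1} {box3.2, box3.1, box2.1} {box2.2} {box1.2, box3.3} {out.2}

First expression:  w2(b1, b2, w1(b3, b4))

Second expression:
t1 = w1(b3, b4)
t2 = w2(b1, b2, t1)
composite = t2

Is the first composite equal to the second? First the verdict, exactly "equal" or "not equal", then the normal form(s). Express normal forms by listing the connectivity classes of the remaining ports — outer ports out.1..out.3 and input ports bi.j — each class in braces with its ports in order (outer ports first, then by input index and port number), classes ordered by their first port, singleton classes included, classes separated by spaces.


equal — both sides give {out.1, out.3, b1.1, b1.3, b2.3} {out.2} {b1.2, b3.3, b4.3} {b2.1, b3.2, b4.1} {b2.2} {b3.1} {b4.2}

Reducing the first expression gives {out.1, out.3, b1.1, b1.3, b2.3} {out.2} {b1.2, b3.3, b4.3} {b2.1, b3.2, b4.1} {b2.2} {b3.1} {b4.2}
Reducing the second expression gives {out.1, out.3, b1.1, b1.3, b2.3} {out.2} {b1.2, b3.3, b4.3} {b2.1, b3.2, b4.1} {b2.2} {b3.1} {b4.2}
One common form — equal.


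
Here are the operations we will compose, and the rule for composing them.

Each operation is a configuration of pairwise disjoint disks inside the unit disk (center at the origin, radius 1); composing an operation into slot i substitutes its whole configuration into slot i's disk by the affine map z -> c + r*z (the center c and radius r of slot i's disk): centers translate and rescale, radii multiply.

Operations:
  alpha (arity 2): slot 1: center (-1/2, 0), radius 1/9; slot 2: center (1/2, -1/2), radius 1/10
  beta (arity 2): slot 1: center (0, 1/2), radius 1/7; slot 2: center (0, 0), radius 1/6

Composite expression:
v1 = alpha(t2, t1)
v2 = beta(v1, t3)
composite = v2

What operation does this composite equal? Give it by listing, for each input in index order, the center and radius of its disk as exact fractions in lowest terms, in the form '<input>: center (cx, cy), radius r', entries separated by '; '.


t1: center (1/14, 3/7), radius 1/70; t2: center (-1/14, 1/2), radius 1/63; t3: center (0, 0), radius 1/6

Affine substitution under beta: radii multiply and t-centers shift.
input t2: applying the 2 nested substitutions gives center (-1/14, 1/2), radius 1/63
input t1: applying the 2 nested substitutions gives center (1/14, 3/7), radius 1/70
input t3: applying the 1 nested substitution gives center (0, 0), radius 1/6


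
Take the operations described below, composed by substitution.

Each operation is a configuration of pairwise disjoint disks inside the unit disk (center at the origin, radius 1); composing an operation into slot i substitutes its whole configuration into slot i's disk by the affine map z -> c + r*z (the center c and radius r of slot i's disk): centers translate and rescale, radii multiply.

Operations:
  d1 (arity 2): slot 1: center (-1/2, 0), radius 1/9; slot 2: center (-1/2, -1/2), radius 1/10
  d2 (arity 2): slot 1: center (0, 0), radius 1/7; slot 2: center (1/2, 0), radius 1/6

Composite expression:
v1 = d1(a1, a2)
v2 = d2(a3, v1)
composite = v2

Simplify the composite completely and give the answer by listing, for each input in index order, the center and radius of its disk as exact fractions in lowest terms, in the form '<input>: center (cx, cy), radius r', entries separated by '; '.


a1: center (5/12, 0), radius 1/54; a2: center (5/12, -1/12), radius 1/60; a3: center (0, 0), radius 1/7

Each a-disk chains the slot maps above it in d2; radii multiply.
a3 passes through 1 substitution, ending at center (0, 0), radius 1/7
a1 passes through 2 substitutions, ending at center (5/12, 0), radius 1/54
a2 passes through 2 substitutions, ending at center (5/12, -1/12), radius 1/60


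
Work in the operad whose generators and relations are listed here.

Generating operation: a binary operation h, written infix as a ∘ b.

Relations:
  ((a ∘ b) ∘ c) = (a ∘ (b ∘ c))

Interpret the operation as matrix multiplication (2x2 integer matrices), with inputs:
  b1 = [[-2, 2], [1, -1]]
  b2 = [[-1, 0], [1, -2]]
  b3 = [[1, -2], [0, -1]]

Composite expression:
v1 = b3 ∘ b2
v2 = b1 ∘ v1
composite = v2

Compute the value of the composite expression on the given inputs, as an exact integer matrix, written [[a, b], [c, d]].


[[4, -4], [-2, 2]]

(b3 ∘ b2) = [[-3, 4], [-1, 2]]
(b1 ∘ (b3 ∘ b2)) = [[4, -4], [-2, 2]]


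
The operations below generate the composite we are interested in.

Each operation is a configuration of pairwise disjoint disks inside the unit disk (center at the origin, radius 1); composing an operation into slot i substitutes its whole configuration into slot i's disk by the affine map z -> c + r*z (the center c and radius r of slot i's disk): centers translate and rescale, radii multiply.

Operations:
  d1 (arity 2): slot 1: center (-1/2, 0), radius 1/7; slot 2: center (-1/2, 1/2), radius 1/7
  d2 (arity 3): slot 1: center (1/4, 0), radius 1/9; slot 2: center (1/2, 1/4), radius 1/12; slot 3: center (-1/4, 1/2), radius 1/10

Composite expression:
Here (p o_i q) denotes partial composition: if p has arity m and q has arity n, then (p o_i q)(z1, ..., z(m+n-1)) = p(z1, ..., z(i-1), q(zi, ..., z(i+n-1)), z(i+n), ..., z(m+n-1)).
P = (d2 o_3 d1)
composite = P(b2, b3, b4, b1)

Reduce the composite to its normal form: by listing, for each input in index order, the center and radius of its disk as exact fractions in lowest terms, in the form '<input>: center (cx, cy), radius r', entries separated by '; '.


b1: center (-3/10, 11/20), radius 1/70; b2: center (1/4, 0), radius 1/9; b3: center (1/2, 1/4), radius 1/12; b4: center (-3/10, 1/2), radius 1/70

Below d2, radii multiply path by path; the b-disk centers shift.
b2 passes through 1 substitution, ending at center (1/4, 0), radius 1/9
b3 passes through 1 substitution, ending at center (1/2, 1/4), radius 1/12
b4 passes through 2 substitutions, ending at center (-3/10, 1/2), radius 1/70
b1 passes through 2 substitutions, ending at center (-3/10, 11/20), radius 1/70


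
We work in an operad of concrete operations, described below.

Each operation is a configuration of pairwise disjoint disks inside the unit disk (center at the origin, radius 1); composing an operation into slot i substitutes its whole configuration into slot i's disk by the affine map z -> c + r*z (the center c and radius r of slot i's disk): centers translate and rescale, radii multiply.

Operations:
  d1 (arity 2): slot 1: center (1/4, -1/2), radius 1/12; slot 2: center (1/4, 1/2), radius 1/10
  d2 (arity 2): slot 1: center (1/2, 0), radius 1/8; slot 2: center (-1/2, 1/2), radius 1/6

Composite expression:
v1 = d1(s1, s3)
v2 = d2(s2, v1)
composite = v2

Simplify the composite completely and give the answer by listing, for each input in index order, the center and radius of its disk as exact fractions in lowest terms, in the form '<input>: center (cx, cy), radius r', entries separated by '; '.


Follow each s-input down from d2: c' goes to c + r*c', radius to r*r'.
tracing s2 down its 1-map path: center (1/2, 0), radius 1/8
tracing s1 down its 2-map path: center (-11/24, 5/12), radius 1/72
tracing s3 down its 2-map path: center (-11/24, 7/12), radius 1/60

s1: center (-11/24, 5/12), radius 1/72; s2: center (1/2, 0), radius 1/8; s3: center (-11/24, 7/12), radius 1/60


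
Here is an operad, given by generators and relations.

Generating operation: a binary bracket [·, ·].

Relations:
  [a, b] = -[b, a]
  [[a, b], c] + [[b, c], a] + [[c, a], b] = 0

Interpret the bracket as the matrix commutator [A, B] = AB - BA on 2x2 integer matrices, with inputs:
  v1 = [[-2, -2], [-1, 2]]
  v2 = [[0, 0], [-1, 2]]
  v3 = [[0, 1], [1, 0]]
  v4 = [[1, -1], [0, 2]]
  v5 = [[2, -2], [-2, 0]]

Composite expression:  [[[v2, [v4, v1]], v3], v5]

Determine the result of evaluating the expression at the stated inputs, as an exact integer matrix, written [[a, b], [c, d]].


[v4, v1] = [[1, -2], [-1, -1]]
[v2, [v4, v1]] = [[-2, 4], [-4, 2]]
[[v2, [v4, v1]], v3] = [[8, -4], [4, -8]]
[[[v2, [v4, v1]], v3], v5] = [[16, -24], [40, -16]]

[[16, -24], [40, -16]]


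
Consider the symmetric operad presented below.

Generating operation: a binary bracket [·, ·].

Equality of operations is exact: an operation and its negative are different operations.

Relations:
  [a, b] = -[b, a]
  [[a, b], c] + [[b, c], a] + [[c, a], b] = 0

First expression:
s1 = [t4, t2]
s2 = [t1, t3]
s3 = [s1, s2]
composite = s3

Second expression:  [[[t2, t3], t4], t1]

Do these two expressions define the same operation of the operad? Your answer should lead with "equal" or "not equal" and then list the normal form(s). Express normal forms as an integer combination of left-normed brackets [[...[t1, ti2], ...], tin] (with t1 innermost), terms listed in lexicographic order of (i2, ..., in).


not equal — first [[[t1, t3], t2], t4] - [[[t1, t3], t4], t2], second -[[[t1, t2], t3], t4] + [[[t1, t3], t2], t4] + [[[t1, t4], t2], t3] - [[[t1, t4], t3], t2]

The first expression, normalized: [[[t1, t3], t2], t4] - [[[t1, t3], t4], t2]
The second expression, normalized: -[[[t1, t2], t3], t4] + [[[t1, t3], t2], t4] + [[[t1, t4], t2], t3] - [[[t1, t4], t3], t2]
They disagree, so not equal.


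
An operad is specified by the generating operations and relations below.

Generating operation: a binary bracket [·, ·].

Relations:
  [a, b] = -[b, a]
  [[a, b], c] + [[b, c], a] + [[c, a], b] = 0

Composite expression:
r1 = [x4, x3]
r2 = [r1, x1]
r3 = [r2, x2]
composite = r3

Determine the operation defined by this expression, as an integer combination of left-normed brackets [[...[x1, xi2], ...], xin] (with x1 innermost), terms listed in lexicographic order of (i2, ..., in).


Left-normed coefficients sit on the x1-initial expansion words.
Composite bracket: [[[x4, x3], x1], x2]
Each bracket splits as ab - ba, giving 8 signed words (2^3 = 8).
The x1-initial words carry the normal form:
  x1x3x4x2 (sign +1) contributes +[[[x1, x3], x4], x2]
  x1x4x3x2 (sign -1) contributes -[[[x1, x4], x3], x2]

[[[x1, x3], x4], x2] - [[[x1, x4], x3], x2]


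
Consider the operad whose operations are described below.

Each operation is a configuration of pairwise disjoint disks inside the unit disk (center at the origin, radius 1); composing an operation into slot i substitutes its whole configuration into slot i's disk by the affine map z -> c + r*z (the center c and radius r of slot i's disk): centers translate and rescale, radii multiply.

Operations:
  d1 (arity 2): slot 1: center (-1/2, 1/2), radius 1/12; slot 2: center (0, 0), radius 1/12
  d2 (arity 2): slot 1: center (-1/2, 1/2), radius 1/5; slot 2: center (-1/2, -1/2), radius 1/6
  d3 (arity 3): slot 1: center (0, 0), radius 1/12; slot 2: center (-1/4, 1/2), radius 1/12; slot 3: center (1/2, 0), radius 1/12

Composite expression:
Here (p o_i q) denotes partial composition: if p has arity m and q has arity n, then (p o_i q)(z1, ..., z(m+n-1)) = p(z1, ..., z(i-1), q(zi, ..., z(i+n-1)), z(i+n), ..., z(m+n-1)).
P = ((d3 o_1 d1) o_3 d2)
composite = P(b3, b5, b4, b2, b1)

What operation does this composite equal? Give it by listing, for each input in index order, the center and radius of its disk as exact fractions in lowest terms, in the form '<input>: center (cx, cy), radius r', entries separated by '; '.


Follow each b-input down from d3: c' goes to c + r*c', radius to r*r'.
b3 passes through 2 substitutions, ending at center (-1/24, 1/24), radius 1/144
b5 passes through 2 substitutions, ending at center (0, 0), radius 1/144
b4 passes through 2 substitutions, ending at center (-7/24, 13/24), radius 1/60
b2 passes through 2 substitutions, ending at center (-7/24, 11/24), radius 1/72
b1 passes through 1 substitution, ending at center (1/2, 0), radius 1/12

b1: center (1/2, 0), radius 1/12; b2: center (-7/24, 11/24), radius 1/72; b3: center (-1/24, 1/24), radius 1/144; b4: center (-7/24, 13/24), radius 1/60; b5: center (0, 0), radius 1/144


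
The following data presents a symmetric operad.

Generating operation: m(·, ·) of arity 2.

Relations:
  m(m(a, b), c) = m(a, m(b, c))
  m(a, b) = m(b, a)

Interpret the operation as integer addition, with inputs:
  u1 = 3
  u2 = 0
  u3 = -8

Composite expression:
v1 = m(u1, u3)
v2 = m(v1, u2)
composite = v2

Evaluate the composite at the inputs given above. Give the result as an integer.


-5


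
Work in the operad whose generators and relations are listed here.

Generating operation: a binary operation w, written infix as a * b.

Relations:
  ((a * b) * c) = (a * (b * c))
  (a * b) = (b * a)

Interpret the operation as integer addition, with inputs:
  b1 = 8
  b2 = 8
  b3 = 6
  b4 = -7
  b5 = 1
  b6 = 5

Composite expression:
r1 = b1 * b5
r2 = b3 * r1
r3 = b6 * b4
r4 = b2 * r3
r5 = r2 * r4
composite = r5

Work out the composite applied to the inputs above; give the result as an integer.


(b1 * b5) = 9
(b3 * (b1 * b5)) = 15
(b6 * b4) = -2
(b2 * (b6 * b4)) = 6
((b3 * (b1 * b5)) * (b2 * (b6 * b4))) = 21

21


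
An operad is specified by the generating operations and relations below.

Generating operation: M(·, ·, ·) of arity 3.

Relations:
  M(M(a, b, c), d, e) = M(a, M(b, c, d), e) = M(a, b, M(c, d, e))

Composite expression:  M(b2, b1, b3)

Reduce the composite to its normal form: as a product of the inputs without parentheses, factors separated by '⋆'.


b2 ⋆ b1 ⋆ b3

The M-tree's shape is irrelevant; the b-reading-order decides.
M(b2, b1, b3) unparenthesizes to b2 ⋆ b1 ⋆ b3


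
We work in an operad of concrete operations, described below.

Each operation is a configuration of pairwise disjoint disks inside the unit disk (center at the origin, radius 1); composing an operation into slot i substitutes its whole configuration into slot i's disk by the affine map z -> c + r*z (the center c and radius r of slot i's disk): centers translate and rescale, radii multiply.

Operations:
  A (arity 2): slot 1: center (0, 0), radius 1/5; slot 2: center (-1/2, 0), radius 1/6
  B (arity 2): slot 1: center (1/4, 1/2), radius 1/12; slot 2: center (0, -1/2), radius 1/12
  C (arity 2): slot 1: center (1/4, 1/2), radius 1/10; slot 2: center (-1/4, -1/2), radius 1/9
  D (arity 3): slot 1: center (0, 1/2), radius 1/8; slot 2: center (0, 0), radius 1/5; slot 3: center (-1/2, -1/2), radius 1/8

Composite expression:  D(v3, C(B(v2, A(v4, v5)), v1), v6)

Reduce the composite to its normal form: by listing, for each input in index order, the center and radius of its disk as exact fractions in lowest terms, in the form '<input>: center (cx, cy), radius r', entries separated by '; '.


v1: center (-1/20, -1/10), radius 1/45; v2: center (11/200, 11/100), radius 1/600; v3: center (0, 1/2), radius 1/8; v4: center (1/20, 9/100), radius 1/3000; v5: center (59/1200, 9/100), radius 1/3600; v6: center (-1/2, -1/2), radius 1/8

Nesting under D composes maps z -> c + r*z down each v-path.
for v3, the 1-step affine chain lands on center (0, 1/2), radius 1/8
for v2, the 3-step affine chain lands on center (11/200, 11/100), radius 1/600
for v4, the 4-step affine chain lands on center (1/20, 9/100), radius 1/3000
for v5, the 4-step affine chain lands on center (59/1200, 9/100), radius 1/3600
for v1, the 2-step affine chain lands on center (-1/20, -1/10), radius 1/45
for v6, the 1-step affine chain lands on center (-1/2, -1/2), radius 1/8


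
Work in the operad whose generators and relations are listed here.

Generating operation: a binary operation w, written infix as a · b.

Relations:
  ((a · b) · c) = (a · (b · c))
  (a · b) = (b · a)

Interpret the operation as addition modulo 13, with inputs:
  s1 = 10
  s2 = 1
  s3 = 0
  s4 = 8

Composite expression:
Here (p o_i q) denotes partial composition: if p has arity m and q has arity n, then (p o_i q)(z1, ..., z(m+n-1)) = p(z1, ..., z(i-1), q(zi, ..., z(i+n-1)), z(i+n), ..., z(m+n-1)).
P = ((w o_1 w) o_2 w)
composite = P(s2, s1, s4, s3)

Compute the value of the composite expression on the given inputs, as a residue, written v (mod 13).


(s1 · s4) = 5
(s2 · (s1 · s4)) = 6
((s2 · (s1 · s4)) · s3) = 6

6 (mod 13)


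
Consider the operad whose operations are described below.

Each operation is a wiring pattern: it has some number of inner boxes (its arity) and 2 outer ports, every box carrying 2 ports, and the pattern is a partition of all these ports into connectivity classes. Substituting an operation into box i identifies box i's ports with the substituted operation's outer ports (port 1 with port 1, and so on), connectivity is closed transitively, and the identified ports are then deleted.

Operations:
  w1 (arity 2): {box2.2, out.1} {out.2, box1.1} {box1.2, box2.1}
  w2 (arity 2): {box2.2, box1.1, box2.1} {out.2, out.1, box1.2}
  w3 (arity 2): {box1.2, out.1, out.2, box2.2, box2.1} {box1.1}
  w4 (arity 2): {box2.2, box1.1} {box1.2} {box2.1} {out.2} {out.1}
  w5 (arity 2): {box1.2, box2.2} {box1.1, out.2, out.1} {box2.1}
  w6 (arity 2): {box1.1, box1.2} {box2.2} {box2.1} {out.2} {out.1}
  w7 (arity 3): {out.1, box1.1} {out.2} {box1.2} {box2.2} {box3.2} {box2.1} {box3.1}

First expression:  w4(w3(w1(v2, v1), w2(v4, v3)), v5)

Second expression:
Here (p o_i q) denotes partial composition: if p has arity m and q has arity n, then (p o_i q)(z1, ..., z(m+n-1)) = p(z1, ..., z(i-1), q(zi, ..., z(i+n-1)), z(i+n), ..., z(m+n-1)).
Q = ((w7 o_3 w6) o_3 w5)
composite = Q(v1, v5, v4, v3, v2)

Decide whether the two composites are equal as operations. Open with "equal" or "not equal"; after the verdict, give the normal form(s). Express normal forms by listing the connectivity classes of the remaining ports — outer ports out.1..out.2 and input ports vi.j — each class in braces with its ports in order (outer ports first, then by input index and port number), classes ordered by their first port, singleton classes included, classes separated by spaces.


not equal; the first gives {out.1} {out.2} {v1.1, v2.2} {v1.2} {v2.1, v4.2, v5.2} {v3.1, v3.2, v4.1} {v5.1} and the second {out.1, v1.1} {out.2} {v1.2} {v2.1} {v2.2} {v3.1} {v3.2, v4.2} {v4.1} {v5.1} {v5.2}


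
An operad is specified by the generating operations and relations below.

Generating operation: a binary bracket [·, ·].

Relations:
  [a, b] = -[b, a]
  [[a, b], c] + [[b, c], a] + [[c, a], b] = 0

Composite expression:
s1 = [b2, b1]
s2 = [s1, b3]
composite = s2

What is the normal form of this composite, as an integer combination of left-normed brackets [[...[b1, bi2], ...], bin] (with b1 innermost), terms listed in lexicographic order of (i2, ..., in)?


-[[b1, b2], b3]

Antisymmetry and Jacobi reduce to b1-anchored left-normed brackets.
Composite bracket: [[b2, b1], b3]
Applying ab - ba throughout gives 4 signed words (2^2 = 4).
Only words starting with b1 matter:
  b1b2b3 appears with sign -1, giving the term -[[b1, b2], b3]


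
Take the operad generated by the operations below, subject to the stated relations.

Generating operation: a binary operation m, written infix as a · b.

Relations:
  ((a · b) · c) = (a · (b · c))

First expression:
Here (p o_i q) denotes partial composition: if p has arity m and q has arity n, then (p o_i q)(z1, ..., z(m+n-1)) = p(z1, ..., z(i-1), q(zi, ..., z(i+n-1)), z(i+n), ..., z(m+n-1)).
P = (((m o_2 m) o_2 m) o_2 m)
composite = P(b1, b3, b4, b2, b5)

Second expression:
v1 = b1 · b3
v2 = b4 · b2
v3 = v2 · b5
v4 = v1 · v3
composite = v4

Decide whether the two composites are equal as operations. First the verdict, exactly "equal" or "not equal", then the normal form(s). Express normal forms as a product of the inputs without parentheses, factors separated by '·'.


The first expression reduces to b1 · b3 · b4 · b2 · b5
The second expression reduces to b1 · b3 · b4 · b2 · b5
Identical normal forms: equal.

equal; the common form is b1 · b3 · b4 · b2 · b5


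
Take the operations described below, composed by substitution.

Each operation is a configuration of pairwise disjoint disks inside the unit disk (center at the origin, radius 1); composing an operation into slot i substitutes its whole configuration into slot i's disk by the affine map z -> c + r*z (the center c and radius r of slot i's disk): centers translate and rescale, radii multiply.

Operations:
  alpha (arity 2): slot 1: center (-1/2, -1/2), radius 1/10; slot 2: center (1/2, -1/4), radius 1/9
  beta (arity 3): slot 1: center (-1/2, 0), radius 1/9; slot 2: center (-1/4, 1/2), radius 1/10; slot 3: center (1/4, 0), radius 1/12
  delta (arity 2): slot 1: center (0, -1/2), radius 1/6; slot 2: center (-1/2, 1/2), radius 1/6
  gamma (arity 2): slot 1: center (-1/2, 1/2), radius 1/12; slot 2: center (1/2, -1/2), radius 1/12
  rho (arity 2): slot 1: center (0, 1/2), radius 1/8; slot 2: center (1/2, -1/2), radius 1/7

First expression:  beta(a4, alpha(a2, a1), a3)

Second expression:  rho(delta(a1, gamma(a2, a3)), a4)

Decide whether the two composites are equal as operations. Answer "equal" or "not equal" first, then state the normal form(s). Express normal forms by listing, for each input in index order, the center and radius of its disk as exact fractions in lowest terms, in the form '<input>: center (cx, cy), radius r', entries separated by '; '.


Normal form of the first expression: a1: center (-1/5, 19/40), radius 1/90; a2: center (-3/10, 9/20), radius 1/100; a3: center (1/4, 0), radius 1/12; a4: center (-1/2, 0), radius 1/9
Normal form of the second expression: a1: center (0, 7/16), radius 1/48; a2: center (-7/96, 55/96), radius 1/576; a3: center (-5/96, 53/96), radius 1/576; a4: center (1/2, -1/2), radius 1/7
No match — not equal.

not equal: they reduce to a1: center (-1/5, 19/40), radius 1/90; a2: center (-3/10, 9/20), radius 1/100; a3: center (1/4, 0), radius 1/12; a4: center (-1/2, 0), radius 1/9 and a1: center (0, 7/16), radius 1/48; a2: center (-7/96, 55/96), radius 1/576; a3: center (-5/96, 53/96), radius 1/576; a4: center (1/2, -1/2), radius 1/7


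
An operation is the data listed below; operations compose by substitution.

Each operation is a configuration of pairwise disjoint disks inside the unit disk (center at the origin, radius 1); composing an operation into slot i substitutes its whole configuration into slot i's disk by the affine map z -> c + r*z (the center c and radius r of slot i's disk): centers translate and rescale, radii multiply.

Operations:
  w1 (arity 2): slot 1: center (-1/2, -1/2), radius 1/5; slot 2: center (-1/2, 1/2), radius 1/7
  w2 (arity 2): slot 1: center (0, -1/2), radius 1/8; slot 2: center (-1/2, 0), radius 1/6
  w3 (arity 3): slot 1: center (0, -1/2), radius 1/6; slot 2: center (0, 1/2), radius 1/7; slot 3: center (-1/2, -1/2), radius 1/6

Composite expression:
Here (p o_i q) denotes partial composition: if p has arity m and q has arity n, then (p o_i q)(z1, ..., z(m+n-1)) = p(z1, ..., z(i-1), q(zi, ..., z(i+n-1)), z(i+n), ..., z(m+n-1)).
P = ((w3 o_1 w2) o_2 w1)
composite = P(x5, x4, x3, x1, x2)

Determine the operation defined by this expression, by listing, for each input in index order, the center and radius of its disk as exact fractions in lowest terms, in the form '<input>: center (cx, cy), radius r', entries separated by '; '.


x1: center (0, 1/2), radius 1/7; x2: center (-1/2, -1/2), radius 1/6; x3: center (-7/72, -35/72), radius 1/252; x4: center (-7/72, -37/72), radius 1/180; x5: center (0, -7/12), radius 1/48

Only the slot chain above each x matters under w3; compose those maps.
input x5: applying the 2 nested substitutions gives center (0, -7/12), radius 1/48
input x4: applying the 3 nested substitutions gives center (-7/72, -37/72), radius 1/180
input x3: applying the 3 nested substitutions gives center (-7/72, -35/72), radius 1/252
input x1: applying the 1 nested substitution gives center (0, 1/2), radius 1/7
input x2: applying the 1 nested substitution gives center (-1/2, -1/2), radius 1/6
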